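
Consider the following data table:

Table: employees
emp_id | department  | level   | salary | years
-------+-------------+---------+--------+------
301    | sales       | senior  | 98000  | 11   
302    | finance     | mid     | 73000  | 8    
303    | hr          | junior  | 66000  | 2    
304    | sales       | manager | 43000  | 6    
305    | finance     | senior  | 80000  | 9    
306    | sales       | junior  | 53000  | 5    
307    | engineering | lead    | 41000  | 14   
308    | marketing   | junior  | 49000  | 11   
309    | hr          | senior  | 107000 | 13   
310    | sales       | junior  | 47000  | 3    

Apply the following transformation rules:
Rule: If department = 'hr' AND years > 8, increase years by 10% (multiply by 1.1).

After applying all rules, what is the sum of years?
83.3

Step 1: Find records where department = 'hr' AND years > 8
Step 2: 1 records match, summing to 13
Step 3: After multiplier: 13 × 1.1 = 14.3
Step 4: Unaffected records sum: 69
Step 5: Final sum = 14.3 + 69 = 83.3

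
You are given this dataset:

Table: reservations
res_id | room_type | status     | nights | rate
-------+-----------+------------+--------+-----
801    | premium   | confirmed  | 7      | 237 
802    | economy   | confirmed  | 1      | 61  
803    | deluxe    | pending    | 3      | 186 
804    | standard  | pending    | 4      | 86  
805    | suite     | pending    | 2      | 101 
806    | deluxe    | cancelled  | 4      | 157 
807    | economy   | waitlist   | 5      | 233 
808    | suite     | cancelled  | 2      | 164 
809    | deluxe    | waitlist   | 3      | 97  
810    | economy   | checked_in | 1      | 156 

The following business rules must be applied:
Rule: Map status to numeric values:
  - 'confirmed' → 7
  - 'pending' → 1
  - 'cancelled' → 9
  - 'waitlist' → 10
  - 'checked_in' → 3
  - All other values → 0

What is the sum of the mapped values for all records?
58

Step 1: Apply mapping to each record
Step 2: Count by status:
  'confirmed': 2 records × 7 = 14
  'pending': 3 records × 1 = 3
  'cancelled': 2 records × 9 = 18
  'waitlist': 2 records × 10 = 20
  'checked_in': 1 records × 3 = 3
Step 3: Sum all mapped values = 58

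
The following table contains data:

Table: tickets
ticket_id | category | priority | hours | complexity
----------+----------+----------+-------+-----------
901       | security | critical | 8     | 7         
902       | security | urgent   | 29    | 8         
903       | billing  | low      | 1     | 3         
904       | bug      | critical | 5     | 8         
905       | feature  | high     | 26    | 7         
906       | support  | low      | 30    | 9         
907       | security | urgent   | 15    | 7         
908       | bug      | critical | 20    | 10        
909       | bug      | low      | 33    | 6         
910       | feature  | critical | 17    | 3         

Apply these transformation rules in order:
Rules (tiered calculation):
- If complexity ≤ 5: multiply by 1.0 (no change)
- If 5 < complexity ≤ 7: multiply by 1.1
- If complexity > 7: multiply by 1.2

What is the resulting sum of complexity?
77.7

Step 1: Tier 1 (complexity ≤ 5): 2 records, sum = 6 × 1.0 = 6.0
Step 2: Tier 2 (5 < complexity ≤ 7): 4 records, sum = 27 × 1.1 = 29.7
Step 3: Tier 3 (complexity > 7): 4 records, sum = 35 × 1.2 = 42.0
Step 4: Final sum = 6.0 + 29.7 + 42.0 = 77.7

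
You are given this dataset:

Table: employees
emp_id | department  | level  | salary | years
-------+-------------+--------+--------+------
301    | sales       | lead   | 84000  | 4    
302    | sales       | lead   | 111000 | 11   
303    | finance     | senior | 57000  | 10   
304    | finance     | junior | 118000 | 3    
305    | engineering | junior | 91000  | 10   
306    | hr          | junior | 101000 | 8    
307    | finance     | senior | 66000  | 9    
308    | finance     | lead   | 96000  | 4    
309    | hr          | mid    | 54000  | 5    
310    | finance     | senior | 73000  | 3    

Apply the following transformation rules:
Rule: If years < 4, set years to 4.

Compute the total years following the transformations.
69

Step 1: 2 records have years < 4
Step 2: These records originally summed to 6
Step 3: After setting to minimum: 2 × 4 = 8
Step 4: Unaffected records sum: 61
Step 5: Final sum = 8 + 61 = 69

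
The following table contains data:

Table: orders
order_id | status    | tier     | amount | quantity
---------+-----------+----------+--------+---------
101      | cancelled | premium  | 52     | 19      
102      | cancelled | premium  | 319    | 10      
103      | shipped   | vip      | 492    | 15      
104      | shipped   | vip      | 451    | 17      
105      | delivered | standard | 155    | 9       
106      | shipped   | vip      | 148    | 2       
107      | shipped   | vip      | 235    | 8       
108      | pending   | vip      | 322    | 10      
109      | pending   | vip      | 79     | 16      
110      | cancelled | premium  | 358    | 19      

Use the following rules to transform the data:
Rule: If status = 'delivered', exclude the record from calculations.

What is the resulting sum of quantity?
116

Step 1: Identify records where status = 'delivered'
Step 2: The excluded records sum to 9
Step 3: Original total quantity = 125
Step 4: Remaining total = 125 - 9 = 116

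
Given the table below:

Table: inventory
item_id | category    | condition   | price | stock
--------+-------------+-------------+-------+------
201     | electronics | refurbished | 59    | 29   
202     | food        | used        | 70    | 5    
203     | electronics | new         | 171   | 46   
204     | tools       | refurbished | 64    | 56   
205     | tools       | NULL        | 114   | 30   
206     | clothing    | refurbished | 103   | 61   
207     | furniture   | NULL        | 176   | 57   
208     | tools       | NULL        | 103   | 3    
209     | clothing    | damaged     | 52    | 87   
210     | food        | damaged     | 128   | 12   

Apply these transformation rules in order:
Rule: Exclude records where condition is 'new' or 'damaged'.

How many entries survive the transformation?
7

Step 1: Count records to exclude
  - 1 (new) + 2 (damaged) = 3 records
Step 2: Total records: 10
Step 3: Remaining = 10 - 3 = 7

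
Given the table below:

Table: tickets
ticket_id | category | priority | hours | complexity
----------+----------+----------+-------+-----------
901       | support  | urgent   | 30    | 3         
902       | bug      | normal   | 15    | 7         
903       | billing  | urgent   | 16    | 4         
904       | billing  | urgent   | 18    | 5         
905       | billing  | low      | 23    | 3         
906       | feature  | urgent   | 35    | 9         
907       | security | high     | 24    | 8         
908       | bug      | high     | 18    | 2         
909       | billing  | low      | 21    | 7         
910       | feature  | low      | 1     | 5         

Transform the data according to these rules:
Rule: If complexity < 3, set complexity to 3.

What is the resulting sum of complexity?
54

Step 1: 1 records have complexity < 3
Step 2: These records originally summed to 2
Step 3: After setting to minimum: 1 × 3 = 3
Step 4: Unaffected records sum: 51
Step 5: Final sum = 3 + 51 = 54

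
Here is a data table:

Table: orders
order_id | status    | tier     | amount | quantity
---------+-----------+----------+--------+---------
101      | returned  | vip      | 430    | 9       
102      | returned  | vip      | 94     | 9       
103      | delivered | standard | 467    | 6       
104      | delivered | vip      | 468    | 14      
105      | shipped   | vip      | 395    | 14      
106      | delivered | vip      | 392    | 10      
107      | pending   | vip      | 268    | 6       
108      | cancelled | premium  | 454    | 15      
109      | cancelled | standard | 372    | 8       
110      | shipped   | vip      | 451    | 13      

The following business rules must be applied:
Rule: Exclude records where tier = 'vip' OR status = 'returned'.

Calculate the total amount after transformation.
1293

Step 1: Find records where tier = 'vip' OR status = 'returned'
Step 2: 7 records match, summing to 2498
Step 3: Original sum: 3791
Step 4: Remaining sum = 3791 - 2498 = 1293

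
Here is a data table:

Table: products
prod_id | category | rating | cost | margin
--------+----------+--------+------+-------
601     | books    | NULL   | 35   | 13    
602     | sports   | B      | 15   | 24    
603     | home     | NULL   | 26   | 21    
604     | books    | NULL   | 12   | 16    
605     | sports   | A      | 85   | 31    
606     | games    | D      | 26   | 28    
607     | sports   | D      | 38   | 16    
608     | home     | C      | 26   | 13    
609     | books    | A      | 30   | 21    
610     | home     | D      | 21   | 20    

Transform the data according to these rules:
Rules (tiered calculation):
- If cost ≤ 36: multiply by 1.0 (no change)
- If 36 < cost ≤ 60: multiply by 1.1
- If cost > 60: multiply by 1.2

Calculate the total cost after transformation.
334.8

Step 1: Tier 1 (cost ≤ 36): 8 records, sum = 191 × 1.0 = 191.0
Step 2: Tier 2 (36 < cost ≤ 60): 1 records, sum = 38 × 1.1 = 41.8
Step 3: Tier 3 (cost > 60): 1 records, sum = 85 × 1.2 = 102.0
Step 4: Final sum = 191.0 + 41.8 + 102.0 = 334.8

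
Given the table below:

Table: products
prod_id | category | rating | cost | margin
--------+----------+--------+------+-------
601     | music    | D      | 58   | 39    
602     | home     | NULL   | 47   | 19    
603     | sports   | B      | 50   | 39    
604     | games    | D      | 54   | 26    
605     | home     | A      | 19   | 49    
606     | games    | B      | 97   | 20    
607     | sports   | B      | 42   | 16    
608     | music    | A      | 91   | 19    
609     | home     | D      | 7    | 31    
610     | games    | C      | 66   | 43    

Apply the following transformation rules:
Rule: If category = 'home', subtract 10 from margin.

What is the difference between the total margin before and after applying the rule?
30

Step 1: Original sum of margin = 301
Step 2: 3 records have category = 'home'
Step 3: Each affected record changes by -10
Step 4: Total change = 3 × -10 = -30
Step 5: New sum = 301 + -30 = 271
Step 6: Difference = |271 - 301| = 30
        (Sum decreased by 30)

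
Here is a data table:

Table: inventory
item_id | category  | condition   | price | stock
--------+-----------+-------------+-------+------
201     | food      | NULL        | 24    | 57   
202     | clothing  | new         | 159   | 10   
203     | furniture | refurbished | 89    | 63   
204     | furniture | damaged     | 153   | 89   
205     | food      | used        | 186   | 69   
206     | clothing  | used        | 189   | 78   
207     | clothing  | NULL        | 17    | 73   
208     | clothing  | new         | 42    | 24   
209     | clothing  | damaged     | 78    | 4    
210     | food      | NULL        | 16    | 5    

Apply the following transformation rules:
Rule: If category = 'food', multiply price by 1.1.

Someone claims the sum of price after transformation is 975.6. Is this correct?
Yes, the result is correct.

Step 1: Calculate the correct sum after transformation
Step 2: Apply multiplier 1.1 to records where category = 'food'
Step 3: Correct result = 975.6
Step 4: Claimed result = 975.6
Step 5: 975.6 = 975.6 ✓
Conclusion: The claimed result is correct.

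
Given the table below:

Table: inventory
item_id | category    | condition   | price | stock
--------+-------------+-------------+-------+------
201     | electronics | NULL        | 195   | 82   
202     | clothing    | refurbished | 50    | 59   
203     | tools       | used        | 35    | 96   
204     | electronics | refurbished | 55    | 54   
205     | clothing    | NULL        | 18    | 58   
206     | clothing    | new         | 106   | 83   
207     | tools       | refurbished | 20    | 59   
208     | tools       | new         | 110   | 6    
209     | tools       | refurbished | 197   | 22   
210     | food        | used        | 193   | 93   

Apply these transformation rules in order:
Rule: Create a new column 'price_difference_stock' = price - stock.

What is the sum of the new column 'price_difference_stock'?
367

Step 1: For each record, compute price - stock
Example calculations:
  195 - 82 = 113
  50 - 59 = -9
  35 - 96 = -61
  ...
Step 2: Sum all derived values
Step 3: Total = 367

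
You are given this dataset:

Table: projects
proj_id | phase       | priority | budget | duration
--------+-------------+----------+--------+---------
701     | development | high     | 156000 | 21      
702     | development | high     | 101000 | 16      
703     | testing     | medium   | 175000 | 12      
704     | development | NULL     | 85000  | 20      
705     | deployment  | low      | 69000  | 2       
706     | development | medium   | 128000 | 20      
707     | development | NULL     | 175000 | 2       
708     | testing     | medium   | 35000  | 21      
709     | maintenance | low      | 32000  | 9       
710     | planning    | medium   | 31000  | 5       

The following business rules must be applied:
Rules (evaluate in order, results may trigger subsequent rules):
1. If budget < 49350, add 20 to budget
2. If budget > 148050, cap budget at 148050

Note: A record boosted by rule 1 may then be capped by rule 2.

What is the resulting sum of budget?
925210

Step 1: Apply rule 1 to records with budget < 49350
  - 3 records get bonus of 20
  - Of these, 0 records then exceed 148050 and get capped
Step 2: Apply rule 2 to records with budget > 148050
  - 3 records (original) are capped
Step 3: Calculate final sum = 925210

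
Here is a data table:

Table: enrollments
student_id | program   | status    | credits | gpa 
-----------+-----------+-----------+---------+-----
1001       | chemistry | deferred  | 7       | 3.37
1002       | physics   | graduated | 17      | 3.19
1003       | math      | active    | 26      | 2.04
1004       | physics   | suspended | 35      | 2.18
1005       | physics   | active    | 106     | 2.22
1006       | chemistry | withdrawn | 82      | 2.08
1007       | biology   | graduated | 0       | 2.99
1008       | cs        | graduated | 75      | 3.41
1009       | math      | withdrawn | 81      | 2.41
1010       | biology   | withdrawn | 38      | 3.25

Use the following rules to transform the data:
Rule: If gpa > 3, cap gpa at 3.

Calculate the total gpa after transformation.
25.92

Step 1: 4 records have gpa > 3
Step 2: These records originally summed to 13.22
Step 3: After capping: 4 × 3 = 12
Step 4: Unaffected records sum: 13.92
Step 5: Final sum = 12 + 13.92 = 25.92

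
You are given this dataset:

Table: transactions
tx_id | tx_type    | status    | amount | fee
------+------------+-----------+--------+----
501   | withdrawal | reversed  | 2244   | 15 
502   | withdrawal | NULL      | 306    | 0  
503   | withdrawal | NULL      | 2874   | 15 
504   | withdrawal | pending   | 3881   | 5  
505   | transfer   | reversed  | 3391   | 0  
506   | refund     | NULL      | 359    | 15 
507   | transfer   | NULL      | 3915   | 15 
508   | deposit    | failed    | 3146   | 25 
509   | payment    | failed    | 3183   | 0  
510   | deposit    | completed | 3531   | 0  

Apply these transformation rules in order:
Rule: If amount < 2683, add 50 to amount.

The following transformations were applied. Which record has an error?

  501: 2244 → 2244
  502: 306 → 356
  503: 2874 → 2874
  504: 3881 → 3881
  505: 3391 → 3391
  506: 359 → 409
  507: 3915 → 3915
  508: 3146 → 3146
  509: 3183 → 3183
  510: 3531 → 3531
Record 501 has an error. The correct transformed value should be 2294, not 2244.

Step 1: Check each record against the rule
Step 2: Record 501 has amount = 2244
Step 3: Since 2244 < 2683, the bonus should have been applied
Step 4: Correct value = 2294, but claimed value = 2244
Conclusion: Record 501 has the error.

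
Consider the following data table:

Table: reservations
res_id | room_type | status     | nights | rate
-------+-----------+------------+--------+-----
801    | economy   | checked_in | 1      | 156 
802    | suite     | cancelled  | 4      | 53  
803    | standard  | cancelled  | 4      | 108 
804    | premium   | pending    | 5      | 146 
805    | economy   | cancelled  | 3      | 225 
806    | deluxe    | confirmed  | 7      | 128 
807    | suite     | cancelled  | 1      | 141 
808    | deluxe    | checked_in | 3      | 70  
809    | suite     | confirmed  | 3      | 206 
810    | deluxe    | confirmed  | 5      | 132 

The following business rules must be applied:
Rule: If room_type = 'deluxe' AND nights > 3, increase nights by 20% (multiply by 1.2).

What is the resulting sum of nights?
38.4

Step 1: Find records where room_type = 'deluxe' AND nights > 3
Step 2: 2 records match, summing to 12
Step 3: After multiplier: 12 × 1.2 = 14.4
Step 4: Unaffected records sum: 24
Step 5: Final sum = 14.4 + 24 = 38.4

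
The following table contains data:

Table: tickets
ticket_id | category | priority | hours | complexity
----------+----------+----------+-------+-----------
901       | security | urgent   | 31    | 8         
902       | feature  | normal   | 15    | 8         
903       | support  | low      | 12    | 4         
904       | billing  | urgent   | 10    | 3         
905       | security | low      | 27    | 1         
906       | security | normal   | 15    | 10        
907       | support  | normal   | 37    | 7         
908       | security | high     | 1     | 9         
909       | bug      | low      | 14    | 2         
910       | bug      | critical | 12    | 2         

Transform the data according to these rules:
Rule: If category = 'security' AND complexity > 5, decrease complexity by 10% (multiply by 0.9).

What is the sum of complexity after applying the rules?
51.3

Step 1: Find records where category = 'security' AND complexity > 5
Step 2: 3 records match, summing to 27
Step 3: After multiplier: 27 × 0.9 = 24.3
Step 4: Unaffected records sum: 27
Step 5: Final sum = 24.3 + 27 = 51.3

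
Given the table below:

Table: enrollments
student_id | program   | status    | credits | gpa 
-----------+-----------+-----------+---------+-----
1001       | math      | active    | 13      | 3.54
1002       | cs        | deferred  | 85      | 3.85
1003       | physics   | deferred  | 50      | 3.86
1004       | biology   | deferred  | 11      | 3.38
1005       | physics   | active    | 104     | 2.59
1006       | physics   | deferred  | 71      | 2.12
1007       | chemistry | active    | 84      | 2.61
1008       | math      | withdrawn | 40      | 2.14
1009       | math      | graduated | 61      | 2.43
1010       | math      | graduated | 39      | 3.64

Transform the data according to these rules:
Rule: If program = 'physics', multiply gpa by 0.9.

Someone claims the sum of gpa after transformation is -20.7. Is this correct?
No, the correct result is 29.3.

Step 1: Calculate the correct sum after transformation
Step 2: Apply multiplier 0.9 to records where program = 'physics'
Step 3: Correct result = 29.3
Step 4: Claimed result = -20.7
Step 5: 29.3 ≠ -20.7
Conclusion: The claimed result is incorrect. The correct answer is 29.3.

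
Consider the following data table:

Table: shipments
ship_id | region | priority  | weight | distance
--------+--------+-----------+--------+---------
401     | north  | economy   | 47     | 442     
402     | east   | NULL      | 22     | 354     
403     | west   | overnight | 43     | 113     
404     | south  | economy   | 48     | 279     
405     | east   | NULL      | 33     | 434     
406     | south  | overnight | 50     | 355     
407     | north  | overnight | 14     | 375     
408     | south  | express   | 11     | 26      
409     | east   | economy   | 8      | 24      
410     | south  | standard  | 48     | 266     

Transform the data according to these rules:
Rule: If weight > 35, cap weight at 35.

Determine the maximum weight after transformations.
35

Step 1: Original maximum weight = 50
Step 2: Apply cap at 35
Step 3: 5 records had weight > 35 and were capped
Step 4: Maximum after transformation = 35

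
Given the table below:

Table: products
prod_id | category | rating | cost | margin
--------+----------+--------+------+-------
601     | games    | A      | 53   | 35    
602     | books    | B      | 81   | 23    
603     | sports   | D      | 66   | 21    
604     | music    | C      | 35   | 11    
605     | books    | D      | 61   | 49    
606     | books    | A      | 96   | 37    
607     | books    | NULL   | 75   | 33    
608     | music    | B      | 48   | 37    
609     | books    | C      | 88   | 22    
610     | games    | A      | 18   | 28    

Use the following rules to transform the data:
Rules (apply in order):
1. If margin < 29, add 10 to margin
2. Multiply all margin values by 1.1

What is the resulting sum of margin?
380.6

Step 1: Apply Rule 1 - Add 10 to records with margin < 29
  - 5 records affected: 105 + (5 × 10) = 155
  - Unaffected records: 191
  - Sum after Rule 1: 346
Step 2: Apply Rule 2 - Multiply all by 1.1
  - 346 × 1.1 = 380.6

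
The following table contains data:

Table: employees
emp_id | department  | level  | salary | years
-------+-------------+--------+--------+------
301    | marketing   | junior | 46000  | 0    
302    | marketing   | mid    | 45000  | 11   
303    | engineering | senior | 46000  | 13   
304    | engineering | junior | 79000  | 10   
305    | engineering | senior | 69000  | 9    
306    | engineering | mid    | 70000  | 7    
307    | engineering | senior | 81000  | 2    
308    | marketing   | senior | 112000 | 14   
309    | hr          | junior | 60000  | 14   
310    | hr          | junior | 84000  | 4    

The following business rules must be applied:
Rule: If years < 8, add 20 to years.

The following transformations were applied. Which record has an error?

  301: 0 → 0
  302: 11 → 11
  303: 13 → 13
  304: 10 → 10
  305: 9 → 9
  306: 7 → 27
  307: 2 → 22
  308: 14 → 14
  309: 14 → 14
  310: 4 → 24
Record 301 has an error. The correct transformed value should be 20, not 0.

Step 1: Check each record against the rule
Step 2: Record 301 has years = 0
Step 3: Since 0 < 8, the bonus should have been applied
Step 4: Correct value = 20, but claimed value = 0
Conclusion: Record 301 has the error.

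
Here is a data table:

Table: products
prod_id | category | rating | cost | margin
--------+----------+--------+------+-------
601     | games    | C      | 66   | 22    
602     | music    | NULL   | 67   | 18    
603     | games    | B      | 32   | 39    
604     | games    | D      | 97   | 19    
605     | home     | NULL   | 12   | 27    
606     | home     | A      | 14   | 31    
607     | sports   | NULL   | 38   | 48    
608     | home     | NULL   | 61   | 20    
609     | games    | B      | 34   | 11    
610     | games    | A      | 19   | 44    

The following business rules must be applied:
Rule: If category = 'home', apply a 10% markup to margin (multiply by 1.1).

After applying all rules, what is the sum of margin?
286.8

Step 1: Records with category = 'home' have total margin = 78
Step 2: Apply multiplier: 78 × 1.1 = 85.8
Step 3: Other records total: 201
Step 4: Final sum = 85.8 + 201 = 286.8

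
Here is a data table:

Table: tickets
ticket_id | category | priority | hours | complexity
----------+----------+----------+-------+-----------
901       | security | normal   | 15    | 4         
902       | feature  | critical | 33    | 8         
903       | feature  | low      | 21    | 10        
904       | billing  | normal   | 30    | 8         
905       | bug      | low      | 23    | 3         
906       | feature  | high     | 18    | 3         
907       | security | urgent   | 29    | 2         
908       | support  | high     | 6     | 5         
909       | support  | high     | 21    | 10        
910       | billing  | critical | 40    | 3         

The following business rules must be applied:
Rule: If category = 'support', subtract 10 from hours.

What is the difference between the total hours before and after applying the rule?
20

Step 1: Original sum of hours = 236
Step 2: 2 records have category = 'support'
Step 3: Each affected record changes by -10
Step 4: Total change = 2 × -10 = -20
Step 5: New sum = 236 + -20 = 216
Step 6: Difference = |216 - 236| = 20
        (Sum decreased by 20)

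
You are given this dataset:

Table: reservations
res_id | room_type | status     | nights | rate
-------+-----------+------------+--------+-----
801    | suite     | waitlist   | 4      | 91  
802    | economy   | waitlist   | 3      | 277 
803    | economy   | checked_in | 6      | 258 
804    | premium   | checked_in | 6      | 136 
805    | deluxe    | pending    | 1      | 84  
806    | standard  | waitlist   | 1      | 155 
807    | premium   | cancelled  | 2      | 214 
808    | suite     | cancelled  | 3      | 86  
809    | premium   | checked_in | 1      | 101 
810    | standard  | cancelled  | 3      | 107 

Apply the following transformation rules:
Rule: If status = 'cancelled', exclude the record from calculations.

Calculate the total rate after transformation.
1102

Step 1: Identify records where status = 'cancelled'
Step 2: The excluded records sum to 407
Step 3: Original total rate = 1509
Step 4: Remaining total = 1509 - 407 = 1102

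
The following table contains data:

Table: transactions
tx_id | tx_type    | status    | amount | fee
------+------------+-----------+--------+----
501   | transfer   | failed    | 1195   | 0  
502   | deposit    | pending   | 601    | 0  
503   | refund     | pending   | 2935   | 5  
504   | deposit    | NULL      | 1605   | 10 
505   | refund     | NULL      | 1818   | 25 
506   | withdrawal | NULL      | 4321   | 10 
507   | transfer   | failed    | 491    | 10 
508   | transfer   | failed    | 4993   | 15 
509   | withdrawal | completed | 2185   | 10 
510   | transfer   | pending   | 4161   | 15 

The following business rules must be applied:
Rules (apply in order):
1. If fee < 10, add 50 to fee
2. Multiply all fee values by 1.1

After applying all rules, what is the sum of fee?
275.0

Step 1: Apply Rule 1 - Add 50 to records with fee < 10
  - 3 records affected: 5 + (3 × 50) = 155
  - Unaffected records: 95
  - Sum after Rule 1: 250
Step 2: Apply Rule 2 - Multiply all by 1.1
  - 250 × 1.1 = 275.0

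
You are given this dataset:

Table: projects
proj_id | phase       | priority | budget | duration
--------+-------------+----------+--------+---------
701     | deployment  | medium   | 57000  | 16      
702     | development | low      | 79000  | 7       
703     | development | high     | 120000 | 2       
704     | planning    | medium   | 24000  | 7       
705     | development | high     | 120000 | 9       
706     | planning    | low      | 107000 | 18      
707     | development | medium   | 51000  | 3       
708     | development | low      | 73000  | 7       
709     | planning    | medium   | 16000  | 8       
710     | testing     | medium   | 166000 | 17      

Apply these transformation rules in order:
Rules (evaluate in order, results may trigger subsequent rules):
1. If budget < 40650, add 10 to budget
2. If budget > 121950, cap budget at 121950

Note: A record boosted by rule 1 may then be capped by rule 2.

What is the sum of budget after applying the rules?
768970

Step 1: Apply rule 1 to records with budget < 40650
  - 2 records get bonus of 10
  - Of these, 0 records then exceed 121950 and get capped
Step 2: Apply rule 2 to records with budget > 121950
  - 1 records (original) are capped
Step 3: Calculate final sum = 768970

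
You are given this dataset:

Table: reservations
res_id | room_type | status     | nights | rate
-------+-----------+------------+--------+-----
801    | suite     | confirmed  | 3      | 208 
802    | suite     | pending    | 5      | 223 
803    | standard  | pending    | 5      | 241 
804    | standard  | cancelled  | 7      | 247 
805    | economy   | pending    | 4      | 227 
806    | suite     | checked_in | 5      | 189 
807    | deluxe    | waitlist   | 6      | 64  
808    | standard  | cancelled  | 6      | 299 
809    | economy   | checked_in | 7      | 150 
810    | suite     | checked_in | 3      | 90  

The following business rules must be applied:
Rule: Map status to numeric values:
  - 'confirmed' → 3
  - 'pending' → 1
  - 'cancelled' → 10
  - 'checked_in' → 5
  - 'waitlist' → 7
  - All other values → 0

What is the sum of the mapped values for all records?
48

Step 1: Apply mapping to each record
Step 2: Count by status:
  'confirmed': 1 records × 3 = 3
  'pending': 3 records × 1 = 3
  'cancelled': 2 records × 10 = 20
  'checked_in': 3 records × 5 = 15
  'waitlist': 1 records × 7 = 7
Step 3: Sum all mapped values = 48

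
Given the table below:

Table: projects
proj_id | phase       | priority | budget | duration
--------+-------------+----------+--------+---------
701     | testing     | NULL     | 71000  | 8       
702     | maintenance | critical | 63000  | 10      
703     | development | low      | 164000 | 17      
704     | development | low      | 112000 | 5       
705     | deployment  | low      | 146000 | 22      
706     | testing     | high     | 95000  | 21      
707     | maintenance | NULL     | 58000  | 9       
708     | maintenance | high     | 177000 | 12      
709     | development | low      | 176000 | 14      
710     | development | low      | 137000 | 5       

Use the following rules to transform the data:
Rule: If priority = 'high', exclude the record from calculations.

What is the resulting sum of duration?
90

Step 1: Identify records where priority = 'high'
Step 2: The excluded records sum to 33
Step 3: Original total duration = 123
Step 4: Remaining total = 123 - 33 = 90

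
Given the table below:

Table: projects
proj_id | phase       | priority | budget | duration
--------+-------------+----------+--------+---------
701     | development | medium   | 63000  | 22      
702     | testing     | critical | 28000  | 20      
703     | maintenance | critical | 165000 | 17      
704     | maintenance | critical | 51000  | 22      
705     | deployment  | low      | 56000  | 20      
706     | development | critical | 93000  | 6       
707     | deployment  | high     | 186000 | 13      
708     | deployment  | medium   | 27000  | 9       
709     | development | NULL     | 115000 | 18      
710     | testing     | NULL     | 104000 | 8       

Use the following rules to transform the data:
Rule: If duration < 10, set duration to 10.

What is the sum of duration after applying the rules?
162

Step 1: 3 records have duration < 10
Step 2: These records originally summed to 23
Step 3: After setting to minimum: 3 × 10 = 30
Step 4: Unaffected records sum: 132
Step 5: Final sum = 30 + 132 = 162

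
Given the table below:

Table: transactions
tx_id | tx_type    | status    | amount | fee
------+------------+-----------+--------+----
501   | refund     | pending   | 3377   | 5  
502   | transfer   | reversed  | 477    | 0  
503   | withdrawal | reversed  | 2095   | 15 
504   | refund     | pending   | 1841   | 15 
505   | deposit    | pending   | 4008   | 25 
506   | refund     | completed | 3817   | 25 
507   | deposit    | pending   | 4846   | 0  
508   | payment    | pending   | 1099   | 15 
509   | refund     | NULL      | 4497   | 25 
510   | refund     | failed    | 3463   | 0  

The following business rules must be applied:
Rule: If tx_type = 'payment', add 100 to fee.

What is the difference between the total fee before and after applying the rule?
100

Step 1: Original sum of fee = 125
Step 2: 1 records have tx_type = 'payment'
Step 3: Each affected record changes by 100
Step 4: Total change = 1 × 100 = 100
Step 5: New sum = 125 + 100 = 225
Step 6: Difference = |225 - 125| = 100
        (Sum increased by 100)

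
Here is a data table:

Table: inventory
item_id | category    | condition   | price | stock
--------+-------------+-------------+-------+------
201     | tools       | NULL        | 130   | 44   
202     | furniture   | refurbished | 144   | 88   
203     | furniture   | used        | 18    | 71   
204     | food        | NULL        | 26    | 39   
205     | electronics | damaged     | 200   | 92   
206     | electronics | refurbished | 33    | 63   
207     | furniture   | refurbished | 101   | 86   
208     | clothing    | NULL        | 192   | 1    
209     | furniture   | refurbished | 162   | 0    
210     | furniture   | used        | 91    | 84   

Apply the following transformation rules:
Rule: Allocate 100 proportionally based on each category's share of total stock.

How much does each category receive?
clothing: 0.18, electronics: 27.29, food: 6.87, furniture: 57.92, tools: 7.75

Step 1: Calculate total stock = 568
Step 2: Calculate each category's proportion:
  clothing: 1/568 = 0.18% → 0.18
  electronics: 155/568 = 27.29% → 27.29
  food: 39/568 = 6.87% → 6.87
  furniture: 329/568 = 57.92% → 57.92
  tools: 44/568 = 7.75% → 7.75
Step 3: Verify: sum of allocations ≈ 100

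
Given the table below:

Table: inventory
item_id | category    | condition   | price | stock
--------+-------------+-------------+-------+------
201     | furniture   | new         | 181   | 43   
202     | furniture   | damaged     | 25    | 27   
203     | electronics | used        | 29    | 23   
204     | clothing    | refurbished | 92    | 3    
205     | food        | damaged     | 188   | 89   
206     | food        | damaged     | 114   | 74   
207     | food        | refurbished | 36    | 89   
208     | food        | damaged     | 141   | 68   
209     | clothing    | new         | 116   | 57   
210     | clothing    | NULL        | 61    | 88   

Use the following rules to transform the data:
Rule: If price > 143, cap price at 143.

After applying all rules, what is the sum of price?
900

Step 1: 2 records have price > 143
Step 2: These records originally summed to 369
Step 3: After capping: 2 × 143 = 286
Step 4: Unaffected records sum: 614
Step 5: Final sum = 286 + 614 = 900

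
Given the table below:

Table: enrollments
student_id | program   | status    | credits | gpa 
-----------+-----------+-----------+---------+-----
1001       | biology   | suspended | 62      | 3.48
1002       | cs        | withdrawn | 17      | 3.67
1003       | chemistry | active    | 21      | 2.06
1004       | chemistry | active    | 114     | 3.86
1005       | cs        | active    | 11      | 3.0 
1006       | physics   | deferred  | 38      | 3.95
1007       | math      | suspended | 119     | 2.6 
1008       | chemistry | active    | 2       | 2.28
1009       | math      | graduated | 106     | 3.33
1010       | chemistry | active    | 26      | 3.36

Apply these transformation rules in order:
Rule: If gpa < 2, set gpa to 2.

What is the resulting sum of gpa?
31.59

Step 1: 0 records have gpa < 2
Step 2: These records originally summed to 0
Step 3: After setting to minimum: 0 × 2 = 0
Step 4: Unaffected records sum: 31.59
Step 5: Final sum = 0 + 31.59 = 31.59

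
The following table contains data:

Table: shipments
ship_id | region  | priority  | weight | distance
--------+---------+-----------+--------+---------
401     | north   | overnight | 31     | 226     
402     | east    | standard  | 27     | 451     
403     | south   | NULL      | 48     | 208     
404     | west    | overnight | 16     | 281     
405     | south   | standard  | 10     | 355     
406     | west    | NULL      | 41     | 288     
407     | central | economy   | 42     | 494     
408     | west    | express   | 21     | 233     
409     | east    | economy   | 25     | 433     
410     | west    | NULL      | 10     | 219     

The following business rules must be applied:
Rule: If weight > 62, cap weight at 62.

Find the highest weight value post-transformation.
48

Step 1: Original maximum weight = 48
Step 2: Check cap of 62 against maximum
Step 3: No records exceed the cap (max 48 <= cap 62), so no capping applies
Step 4: Maximum after transformation = 48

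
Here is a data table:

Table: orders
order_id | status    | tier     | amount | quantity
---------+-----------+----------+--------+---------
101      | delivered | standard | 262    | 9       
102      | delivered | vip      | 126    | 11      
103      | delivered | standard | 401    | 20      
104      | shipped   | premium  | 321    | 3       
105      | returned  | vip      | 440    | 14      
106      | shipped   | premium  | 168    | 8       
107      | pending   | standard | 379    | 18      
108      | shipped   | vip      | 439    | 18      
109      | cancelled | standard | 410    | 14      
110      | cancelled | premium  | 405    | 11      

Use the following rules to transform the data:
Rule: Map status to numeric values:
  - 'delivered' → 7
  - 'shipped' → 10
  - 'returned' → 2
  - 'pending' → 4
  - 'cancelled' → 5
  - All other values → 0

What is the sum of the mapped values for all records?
67

Step 1: Apply mapping to each record
Step 2: Count by status:
  'delivered': 3 records × 7 = 21
  'shipped': 3 records × 10 = 30
  'returned': 1 records × 2 = 2
  'pending': 1 records × 4 = 4
  'cancelled': 2 records × 5 = 10
Step 3: Sum all mapped values = 67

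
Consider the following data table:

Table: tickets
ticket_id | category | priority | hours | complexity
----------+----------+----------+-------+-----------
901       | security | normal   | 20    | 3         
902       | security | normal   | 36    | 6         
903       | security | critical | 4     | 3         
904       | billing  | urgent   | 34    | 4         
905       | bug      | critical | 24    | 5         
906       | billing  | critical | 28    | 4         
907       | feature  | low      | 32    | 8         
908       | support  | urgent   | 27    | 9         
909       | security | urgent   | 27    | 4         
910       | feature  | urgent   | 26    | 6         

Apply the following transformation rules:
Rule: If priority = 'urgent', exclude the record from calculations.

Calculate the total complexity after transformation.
29

Step 1: Identify records where priority = 'urgent'
Step 2: The excluded records sum to 23
Step 3: Original total complexity = 52
Step 4: Remaining total = 52 - 23 = 29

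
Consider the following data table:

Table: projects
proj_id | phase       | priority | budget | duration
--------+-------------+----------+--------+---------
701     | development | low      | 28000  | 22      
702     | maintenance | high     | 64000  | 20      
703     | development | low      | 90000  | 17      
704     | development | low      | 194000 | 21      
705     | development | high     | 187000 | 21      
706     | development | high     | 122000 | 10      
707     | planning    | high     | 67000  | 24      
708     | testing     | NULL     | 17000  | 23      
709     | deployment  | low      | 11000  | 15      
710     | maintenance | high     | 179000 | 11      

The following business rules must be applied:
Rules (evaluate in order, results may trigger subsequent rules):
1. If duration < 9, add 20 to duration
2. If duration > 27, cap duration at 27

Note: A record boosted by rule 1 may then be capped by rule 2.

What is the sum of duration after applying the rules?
184

Step 1: Apply rule 1 to records with duration < 9
  - 0 records get bonus of 20
  - Of these, 0 records then exceed 27 and get capped
Step 2: Apply rule 2 to records with duration > 27
  - 0 records (original) are capped
Step 3: Calculate final sum = 184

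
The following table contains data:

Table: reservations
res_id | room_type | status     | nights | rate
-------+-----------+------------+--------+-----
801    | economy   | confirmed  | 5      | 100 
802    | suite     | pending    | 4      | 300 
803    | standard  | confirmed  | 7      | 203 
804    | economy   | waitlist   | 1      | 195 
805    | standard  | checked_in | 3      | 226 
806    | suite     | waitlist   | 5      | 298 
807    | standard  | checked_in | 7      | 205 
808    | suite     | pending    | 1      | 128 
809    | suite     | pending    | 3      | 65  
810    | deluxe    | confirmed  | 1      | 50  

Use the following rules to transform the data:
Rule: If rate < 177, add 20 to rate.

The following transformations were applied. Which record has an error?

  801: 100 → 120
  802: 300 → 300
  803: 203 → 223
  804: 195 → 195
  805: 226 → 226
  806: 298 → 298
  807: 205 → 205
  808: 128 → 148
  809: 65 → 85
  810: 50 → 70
Record 803 has an error. The correct transformed value should be 203, not 223.

Step 1: Check each record against the rule
Step 2: Record 803 has rate = 203
Step 3: Since 203 >= 177, the bonus should not have been applied
Step 4: Correct value = 203, but claimed value = 223
Conclusion: Record 803 has the error.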